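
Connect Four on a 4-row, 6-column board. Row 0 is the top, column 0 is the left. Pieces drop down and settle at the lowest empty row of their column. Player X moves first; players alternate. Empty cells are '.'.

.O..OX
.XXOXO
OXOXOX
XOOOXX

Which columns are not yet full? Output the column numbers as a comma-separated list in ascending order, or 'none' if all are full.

col 0: top cell = '.' → open
col 1: top cell = 'O' → FULL
col 2: top cell = '.' → open
col 3: top cell = '.' → open
col 4: top cell = 'O' → FULL
col 5: top cell = 'X' → FULL

Answer: 0,2,3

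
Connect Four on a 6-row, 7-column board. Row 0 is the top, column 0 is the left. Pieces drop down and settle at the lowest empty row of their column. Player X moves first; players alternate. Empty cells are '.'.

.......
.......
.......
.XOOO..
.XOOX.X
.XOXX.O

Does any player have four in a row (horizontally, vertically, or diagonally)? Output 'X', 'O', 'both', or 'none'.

none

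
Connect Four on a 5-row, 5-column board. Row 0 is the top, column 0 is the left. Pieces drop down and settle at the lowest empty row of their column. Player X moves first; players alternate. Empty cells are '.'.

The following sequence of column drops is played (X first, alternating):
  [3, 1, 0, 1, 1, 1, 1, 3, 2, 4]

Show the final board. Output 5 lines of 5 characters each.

Move 1: X drops in col 3, lands at row 4
Move 2: O drops in col 1, lands at row 4
Move 3: X drops in col 0, lands at row 4
Move 4: O drops in col 1, lands at row 3
Move 5: X drops in col 1, lands at row 2
Move 6: O drops in col 1, lands at row 1
Move 7: X drops in col 1, lands at row 0
Move 8: O drops in col 3, lands at row 3
Move 9: X drops in col 2, lands at row 4
Move 10: O drops in col 4, lands at row 4

Answer: .X...
.O...
.X...
.O.O.
XOXXO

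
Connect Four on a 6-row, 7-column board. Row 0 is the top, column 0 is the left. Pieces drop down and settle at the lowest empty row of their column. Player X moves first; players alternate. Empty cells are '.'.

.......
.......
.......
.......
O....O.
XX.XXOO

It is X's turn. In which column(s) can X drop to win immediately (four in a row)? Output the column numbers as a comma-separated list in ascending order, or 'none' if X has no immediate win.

Answer: 2

Derivation:
col 0: drop X → no win
col 1: drop X → no win
col 2: drop X → WIN!
col 3: drop X → no win
col 4: drop X → no win
col 5: drop X → no win
col 6: drop X → no win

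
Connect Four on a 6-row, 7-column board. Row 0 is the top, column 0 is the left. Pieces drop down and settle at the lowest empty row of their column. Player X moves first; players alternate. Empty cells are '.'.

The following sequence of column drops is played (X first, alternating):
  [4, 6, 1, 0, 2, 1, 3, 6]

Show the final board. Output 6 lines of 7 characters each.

Answer: .......
.......
.......
.......
.O....O
OXXXX.O

Derivation:
Move 1: X drops in col 4, lands at row 5
Move 2: O drops in col 6, lands at row 5
Move 3: X drops in col 1, lands at row 5
Move 4: O drops in col 0, lands at row 5
Move 5: X drops in col 2, lands at row 5
Move 6: O drops in col 1, lands at row 4
Move 7: X drops in col 3, lands at row 5
Move 8: O drops in col 6, lands at row 4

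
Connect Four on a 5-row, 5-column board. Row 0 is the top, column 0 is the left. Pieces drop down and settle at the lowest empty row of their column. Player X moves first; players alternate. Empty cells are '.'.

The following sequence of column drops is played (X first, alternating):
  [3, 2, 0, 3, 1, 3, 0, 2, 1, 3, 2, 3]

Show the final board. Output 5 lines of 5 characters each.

Answer: ...O.
...O.
..XO.
XXOO.
XXOX.

Derivation:
Move 1: X drops in col 3, lands at row 4
Move 2: O drops in col 2, lands at row 4
Move 3: X drops in col 0, lands at row 4
Move 4: O drops in col 3, lands at row 3
Move 5: X drops in col 1, lands at row 4
Move 6: O drops in col 3, lands at row 2
Move 7: X drops in col 0, lands at row 3
Move 8: O drops in col 2, lands at row 3
Move 9: X drops in col 1, lands at row 3
Move 10: O drops in col 3, lands at row 1
Move 11: X drops in col 2, lands at row 2
Move 12: O drops in col 3, lands at row 0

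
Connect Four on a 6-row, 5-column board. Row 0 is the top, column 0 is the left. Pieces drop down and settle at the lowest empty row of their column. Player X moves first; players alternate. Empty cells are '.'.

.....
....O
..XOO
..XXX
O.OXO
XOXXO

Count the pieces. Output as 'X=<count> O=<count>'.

X=8 O=8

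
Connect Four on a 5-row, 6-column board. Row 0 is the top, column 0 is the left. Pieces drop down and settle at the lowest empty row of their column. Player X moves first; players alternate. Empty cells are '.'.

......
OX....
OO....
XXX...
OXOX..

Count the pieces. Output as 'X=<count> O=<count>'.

X=6 O=5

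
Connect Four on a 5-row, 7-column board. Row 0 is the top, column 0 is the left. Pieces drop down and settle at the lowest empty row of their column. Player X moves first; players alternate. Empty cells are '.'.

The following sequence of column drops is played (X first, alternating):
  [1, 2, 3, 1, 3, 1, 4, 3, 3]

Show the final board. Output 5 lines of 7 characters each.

Move 1: X drops in col 1, lands at row 4
Move 2: O drops in col 2, lands at row 4
Move 3: X drops in col 3, lands at row 4
Move 4: O drops in col 1, lands at row 3
Move 5: X drops in col 3, lands at row 3
Move 6: O drops in col 1, lands at row 2
Move 7: X drops in col 4, lands at row 4
Move 8: O drops in col 3, lands at row 2
Move 9: X drops in col 3, lands at row 1

Answer: .......
...X...
.O.O...
.O.X...
.XOXX..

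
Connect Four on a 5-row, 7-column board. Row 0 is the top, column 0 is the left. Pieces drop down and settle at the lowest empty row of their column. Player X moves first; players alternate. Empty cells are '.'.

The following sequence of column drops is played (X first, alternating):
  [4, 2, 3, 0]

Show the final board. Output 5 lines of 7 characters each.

Answer: .......
.......
.......
.......
O.OXX..

Derivation:
Move 1: X drops in col 4, lands at row 4
Move 2: O drops in col 2, lands at row 4
Move 3: X drops in col 3, lands at row 4
Move 4: O drops in col 0, lands at row 4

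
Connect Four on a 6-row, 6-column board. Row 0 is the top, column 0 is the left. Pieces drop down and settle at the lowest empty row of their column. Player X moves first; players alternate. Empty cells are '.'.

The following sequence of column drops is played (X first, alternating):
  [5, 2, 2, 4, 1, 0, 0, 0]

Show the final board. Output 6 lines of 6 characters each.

Answer: ......
......
......
O.....
X.X...
OXO.OX

Derivation:
Move 1: X drops in col 5, lands at row 5
Move 2: O drops in col 2, lands at row 5
Move 3: X drops in col 2, lands at row 4
Move 4: O drops in col 4, lands at row 5
Move 5: X drops in col 1, lands at row 5
Move 6: O drops in col 0, lands at row 5
Move 7: X drops in col 0, lands at row 4
Move 8: O drops in col 0, lands at row 3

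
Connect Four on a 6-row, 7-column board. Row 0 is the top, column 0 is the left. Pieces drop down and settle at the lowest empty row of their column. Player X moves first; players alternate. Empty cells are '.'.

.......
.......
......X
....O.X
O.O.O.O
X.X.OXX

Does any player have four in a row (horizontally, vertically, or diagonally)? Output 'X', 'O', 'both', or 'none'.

none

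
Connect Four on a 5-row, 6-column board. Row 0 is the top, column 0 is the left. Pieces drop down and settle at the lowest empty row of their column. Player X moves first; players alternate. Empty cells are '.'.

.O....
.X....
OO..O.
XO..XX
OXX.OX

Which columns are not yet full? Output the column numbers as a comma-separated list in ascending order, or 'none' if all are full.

Answer: 0,2,3,4,5

Derivation:
col 0: top cell = '.' → open
col 1: top cell = 'O' → FULL
col 2: top cell = '.' → open
col 3: top cell = '.' → open
col 4: top cell = '.' → open
col 5: top cell = '.' → open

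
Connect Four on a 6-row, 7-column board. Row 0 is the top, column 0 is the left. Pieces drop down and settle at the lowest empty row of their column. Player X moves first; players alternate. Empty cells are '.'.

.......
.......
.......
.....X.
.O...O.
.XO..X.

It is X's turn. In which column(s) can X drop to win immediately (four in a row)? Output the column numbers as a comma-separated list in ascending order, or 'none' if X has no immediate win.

Answer: none

Derivation:
col 0: drop X → no win
col 1: drop X → no win
col 2: drop X → no win
col 3: drop X → no win
col 4: drop X → no win
col 5: drop X → no win
col 6: drop X → no win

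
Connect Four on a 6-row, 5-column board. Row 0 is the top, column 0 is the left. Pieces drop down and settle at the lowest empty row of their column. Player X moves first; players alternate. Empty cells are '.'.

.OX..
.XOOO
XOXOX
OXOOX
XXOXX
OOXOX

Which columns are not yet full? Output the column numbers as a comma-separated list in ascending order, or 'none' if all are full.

col 0: top cell = '.' → open
col 1: top cell = 'O' → FULL
col 2: top cell = 'X' → FULL
col 3: top cell = '.' → open
col 4: top cell = '.' → open

Answer: 0,3,4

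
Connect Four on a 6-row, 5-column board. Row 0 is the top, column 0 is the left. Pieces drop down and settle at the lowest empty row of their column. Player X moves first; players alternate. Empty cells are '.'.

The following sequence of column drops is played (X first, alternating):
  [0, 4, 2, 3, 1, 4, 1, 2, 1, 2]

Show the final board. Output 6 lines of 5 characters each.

Move 1: X drops in col 0, lands at row 5
Move 2: O drops in col 4, lands at row 5
Move 3: X drops in col 2, lands at row 5
Move 4: O drops in col 3, lands at row 5
Move 5: X drops in col 1, lands at row 5
Move 6: O drops in col 4, lands at row 4
Move 7: X drops in col 1, lands at row 4
Move 8: O drops in col 2, lands at row 4
Move 9: X drops in col 1, lands at row 3
Move 10: O drops in col 2, lands at row 3

Answer: .....
.....
.....
.XO..
.XO.O
XXXOO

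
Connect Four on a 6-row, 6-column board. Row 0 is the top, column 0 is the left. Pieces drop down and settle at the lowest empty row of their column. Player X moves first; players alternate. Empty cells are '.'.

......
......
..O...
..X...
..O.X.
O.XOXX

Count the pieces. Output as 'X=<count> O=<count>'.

X=5 O=4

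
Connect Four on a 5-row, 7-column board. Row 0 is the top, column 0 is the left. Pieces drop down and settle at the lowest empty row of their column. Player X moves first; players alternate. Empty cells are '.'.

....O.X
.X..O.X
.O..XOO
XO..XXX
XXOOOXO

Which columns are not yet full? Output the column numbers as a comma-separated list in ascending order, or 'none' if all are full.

col 0: top cell = '.' → open
col 1: top cell = '.' → open
col 2: top cell = '.' → open
col 3: top cell = '.' → open
col 4: top cell = 'O' → FULL
col 5: top cell = '.' → open
col 6: top cell = 'X' → FULL

Answer: 0,1,2,3,5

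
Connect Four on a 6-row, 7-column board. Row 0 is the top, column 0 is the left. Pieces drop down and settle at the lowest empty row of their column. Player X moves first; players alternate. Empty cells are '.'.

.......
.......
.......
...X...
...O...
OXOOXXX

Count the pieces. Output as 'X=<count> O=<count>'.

X=5 O=4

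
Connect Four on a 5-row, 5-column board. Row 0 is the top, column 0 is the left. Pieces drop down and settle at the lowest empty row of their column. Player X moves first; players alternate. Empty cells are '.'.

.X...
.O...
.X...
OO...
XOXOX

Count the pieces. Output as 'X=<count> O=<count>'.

X=5 O=5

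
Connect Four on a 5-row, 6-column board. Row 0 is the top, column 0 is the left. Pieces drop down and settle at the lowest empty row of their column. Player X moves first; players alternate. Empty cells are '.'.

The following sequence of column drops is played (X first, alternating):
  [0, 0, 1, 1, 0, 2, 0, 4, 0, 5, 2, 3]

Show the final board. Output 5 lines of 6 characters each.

Move 1: X drops in col 0, lands at row 4
Move 2: O drops in col 0, lands at row 3
Move 3: X drops in col 1, lands at row 4
Move 4: O drops in col 1, lands at row 3
Move 5: X drops in col 0, lands at row 2
Move 6: O drops in col 2, lands at row 4
Move 7: X drops in col 0, lands at row 1
Move 8: O drops in col 4, lands at row 4
Move 9: X drops in col 0, lands at row 0
Move 10: O drops in col 5, lands at row 4
Move 11: X drops in col 2, lands at row 3
Move 12: O drops in col 3, lands at row 4

Answer: X.....
X.....
X.....
OOX...
XXOOOO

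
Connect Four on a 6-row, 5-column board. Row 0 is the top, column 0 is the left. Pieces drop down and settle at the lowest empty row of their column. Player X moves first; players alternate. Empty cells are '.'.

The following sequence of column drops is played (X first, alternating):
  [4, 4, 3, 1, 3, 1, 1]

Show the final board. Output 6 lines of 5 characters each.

Answer: .....
.....
.....
.X...
.O.XO
.O.XX

Derivation:
Move 1: X drops in col 4, lands at row 5
Move 2: O drops in col 4, lands at row 4
Move 3: X drops in col 3, lands at row 5
Move 4: O drops in col 1, lands at row 5
Move 5: X drops in col 3, lands at row 4
Move 6: O drops in col 1, lands at row 4
Move 7: X drops in col 1, lands at row 3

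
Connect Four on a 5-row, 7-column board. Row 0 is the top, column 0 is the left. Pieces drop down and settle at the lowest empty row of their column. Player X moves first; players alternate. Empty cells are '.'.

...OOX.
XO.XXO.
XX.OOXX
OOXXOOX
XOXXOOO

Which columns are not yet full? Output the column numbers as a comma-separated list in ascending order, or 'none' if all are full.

col 0: top cell = '.' → open
col 1: top cell = '.' → open
col 2: top cell = '.' → open
col 3: top cell = 'O' → FULL
col 4: top cell = 'O' → FULL
col 5: top cell = 'X' → FULL
col 6: top cell = '.' → open

Answer: 0,1,2,6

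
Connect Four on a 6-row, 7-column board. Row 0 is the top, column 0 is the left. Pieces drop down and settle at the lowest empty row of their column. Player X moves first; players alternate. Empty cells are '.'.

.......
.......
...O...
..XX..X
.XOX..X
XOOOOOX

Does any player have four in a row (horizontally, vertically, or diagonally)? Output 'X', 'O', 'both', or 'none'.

O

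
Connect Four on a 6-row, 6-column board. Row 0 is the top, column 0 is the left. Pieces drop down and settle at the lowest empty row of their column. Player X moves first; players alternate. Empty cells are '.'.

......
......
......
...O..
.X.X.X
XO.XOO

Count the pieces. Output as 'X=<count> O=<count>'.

X=5 O=4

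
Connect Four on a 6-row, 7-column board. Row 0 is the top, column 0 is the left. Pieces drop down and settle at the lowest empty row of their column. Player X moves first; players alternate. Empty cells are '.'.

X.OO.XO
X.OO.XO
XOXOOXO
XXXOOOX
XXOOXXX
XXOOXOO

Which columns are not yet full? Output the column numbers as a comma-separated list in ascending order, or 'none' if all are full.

col 0: top cell = 'X' → FULL
col 1: top cell = '.' → open
col 2: top cell = 'O' → FULL
col 3: top cell = 'O' → FULL
col 4: top cell = '.' → open
col 5: top cell = 'X' → FULL
col 6: top cell = 'O' → FULL

Answer: 1,4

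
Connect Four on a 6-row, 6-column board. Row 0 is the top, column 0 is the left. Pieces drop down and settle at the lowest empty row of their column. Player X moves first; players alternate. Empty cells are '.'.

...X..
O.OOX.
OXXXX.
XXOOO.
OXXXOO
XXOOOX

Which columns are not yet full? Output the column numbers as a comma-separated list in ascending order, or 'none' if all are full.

Answer: 0,1,2,4,5

Derivation:
col 0: top cell = '.' → open
col 1: top cell = '.' → open
col 2: top cell = '.' → open
col 3: top cell = 'X' → FULL
col 4: top cell = '.' → open
col 5: top cell = '.' → open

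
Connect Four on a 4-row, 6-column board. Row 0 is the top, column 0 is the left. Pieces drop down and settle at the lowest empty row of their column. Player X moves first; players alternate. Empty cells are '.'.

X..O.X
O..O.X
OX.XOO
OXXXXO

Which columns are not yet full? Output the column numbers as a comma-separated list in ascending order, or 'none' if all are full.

Answer: 1,2,4

Derivation:
col 0: top cell = 'X' → FULL
col 1: top cell = '.' → open
col 2: top cell = '.' → open
col 3: top cell = 'O' → FULL
col 4: top cell = '.' → open
col 5: top cell = 'X' → FULL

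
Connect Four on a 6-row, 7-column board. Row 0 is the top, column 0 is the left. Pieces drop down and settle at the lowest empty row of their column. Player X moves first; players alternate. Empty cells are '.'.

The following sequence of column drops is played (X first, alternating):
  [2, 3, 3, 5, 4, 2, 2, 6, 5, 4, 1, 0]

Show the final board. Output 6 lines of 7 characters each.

Answer: .......
.......
.......
..X....
..OXOX.
OXXOXOO

Derivation:
Move 1: X drops in col 2, lands at row 5
Move 2: O drops in col 3, lands at row 5
Move 3: X drops in col 3, lands at row 4
Move 4: O drops in col 5, lands at row 5
Move 5: X drops in col 4, lands at row 5
Move 6: O drops in col 2, lands at row 4
Move 7: X drops in col 2, lands at row 3
Move 8: O drops in col 6, lands at row 5
Move 9: X drops in col 5, lands at row 4
Move 10: O drops in col 4, lands at row 4
Move 11: X drops in col 1, lands at row 5
Move 12: O drops in col 0, lands at row 5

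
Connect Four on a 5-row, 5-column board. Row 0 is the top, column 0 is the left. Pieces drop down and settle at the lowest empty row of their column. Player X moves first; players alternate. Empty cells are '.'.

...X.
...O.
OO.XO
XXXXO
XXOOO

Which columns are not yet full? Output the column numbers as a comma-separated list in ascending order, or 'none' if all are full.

col 0: top cell = '.' → open
col 1: top cell = '.' → open
col 2: top cell = '.' → open
col 3: top cell = 'X' → FULL
col 4: top cell = '.' → open

Answer: 0,1,2,4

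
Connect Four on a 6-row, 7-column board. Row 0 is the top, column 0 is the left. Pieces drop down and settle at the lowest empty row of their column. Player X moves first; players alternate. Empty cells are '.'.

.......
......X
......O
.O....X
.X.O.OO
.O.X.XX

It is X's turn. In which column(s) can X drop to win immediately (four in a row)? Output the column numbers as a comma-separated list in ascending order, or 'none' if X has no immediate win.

Answer: 4

Derivation:
col 0: drop X → no win
col 1: drop X → no win
col 2: drop X → no win
col 3: drop X → no win
col 4: drop X → WIN!
col 5: drop X → no win
col 6: drop X → no win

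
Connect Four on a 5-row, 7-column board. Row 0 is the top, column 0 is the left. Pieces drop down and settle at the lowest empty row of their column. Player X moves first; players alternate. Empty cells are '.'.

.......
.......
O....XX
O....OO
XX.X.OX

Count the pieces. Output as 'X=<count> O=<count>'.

X=6 O=5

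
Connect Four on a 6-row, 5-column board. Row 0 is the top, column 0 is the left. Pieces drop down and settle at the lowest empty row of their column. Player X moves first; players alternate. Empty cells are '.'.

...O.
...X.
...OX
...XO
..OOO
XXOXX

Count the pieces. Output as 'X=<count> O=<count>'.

X=7 O=7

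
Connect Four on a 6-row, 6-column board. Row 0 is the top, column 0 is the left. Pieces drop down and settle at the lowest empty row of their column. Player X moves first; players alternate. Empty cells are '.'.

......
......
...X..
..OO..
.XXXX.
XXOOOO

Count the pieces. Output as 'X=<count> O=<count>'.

X=7 O=6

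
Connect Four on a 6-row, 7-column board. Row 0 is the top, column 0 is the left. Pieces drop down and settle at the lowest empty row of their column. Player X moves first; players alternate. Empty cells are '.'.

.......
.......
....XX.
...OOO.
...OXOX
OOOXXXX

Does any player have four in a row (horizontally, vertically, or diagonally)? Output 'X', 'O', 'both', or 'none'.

X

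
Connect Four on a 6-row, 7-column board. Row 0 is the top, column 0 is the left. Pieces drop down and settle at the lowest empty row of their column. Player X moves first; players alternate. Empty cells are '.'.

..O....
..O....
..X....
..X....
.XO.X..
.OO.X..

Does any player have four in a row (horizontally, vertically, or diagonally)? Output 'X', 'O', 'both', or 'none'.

none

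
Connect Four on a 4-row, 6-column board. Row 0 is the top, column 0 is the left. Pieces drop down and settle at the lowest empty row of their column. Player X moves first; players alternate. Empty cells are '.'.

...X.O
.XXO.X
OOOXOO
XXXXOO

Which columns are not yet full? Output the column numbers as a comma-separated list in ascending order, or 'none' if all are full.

col 0: top cell = '.' → open
col 1: top cell = '.' → open
col 2: top cell = '.' → open
col 3: top cell = 'X' → FULL
col 4: top cell = '.' → open
col 5: top cell = 'O' → FULL

Answer: 0,1,2,4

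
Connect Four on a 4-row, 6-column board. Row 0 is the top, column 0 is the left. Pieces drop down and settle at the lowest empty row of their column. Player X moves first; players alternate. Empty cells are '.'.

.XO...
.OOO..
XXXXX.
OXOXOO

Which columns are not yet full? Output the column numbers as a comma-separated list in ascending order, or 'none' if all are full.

Answer: 0,3,4,5

Derivation:
col 0: top cell = '.' → open
col 1: top cell = 'X' → FULL
col 2: top cell = 'O' → FULL
col 3: top cell = '.' → open
col 4: top cell = '.' → open
col 5: top cell = '.' → open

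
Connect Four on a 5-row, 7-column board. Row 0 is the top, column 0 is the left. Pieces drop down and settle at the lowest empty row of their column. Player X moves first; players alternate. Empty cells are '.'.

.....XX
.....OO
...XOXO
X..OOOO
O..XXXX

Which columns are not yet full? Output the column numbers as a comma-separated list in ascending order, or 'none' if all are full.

Answer: 0,1,2,3,4

Derivation:
col 0: top cell = '.' → open
col 1: top cell = '.' → open
col 2: top cell = '.' → open
col 3: top cell = '.' → open
col 4: top cell = '.' → open
col 5: top cell = 'X' → FULL
col 6: top cell = 'X' → FULL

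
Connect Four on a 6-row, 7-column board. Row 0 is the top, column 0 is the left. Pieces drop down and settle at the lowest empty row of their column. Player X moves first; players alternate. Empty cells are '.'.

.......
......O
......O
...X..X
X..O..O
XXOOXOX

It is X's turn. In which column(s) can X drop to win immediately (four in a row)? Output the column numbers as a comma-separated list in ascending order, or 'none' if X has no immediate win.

Answer: none

Derivation:
col 0: drop X → no win
col 1: drop X → no win
col 2: drop X → no win
col 3: drop X → no win
col 4: drop X → no win
col 5: drop X → no win
col 6: drop X → no win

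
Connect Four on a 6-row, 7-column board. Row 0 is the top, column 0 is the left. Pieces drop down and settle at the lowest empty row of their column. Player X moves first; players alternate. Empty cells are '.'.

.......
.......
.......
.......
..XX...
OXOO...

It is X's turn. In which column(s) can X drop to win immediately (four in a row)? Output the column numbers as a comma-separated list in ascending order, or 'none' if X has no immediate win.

Answer: none

Derivation:
col 0: drop X → no win
col 1: drop X → no win
col 2: drop X → no win
col 3: drop X → no win
col 4: drop X → no win
col 5: drop X → no win
col 6: drop X → no win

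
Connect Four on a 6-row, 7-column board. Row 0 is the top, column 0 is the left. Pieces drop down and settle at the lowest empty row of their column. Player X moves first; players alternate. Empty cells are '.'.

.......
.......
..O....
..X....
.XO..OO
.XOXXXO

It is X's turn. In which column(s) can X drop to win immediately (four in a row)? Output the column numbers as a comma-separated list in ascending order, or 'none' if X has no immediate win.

col 0: drop X → no win
col 1: drop X → no win
col 2: drop X → no win
col 3: drop X → no win
col 4: drop X → no win
col 5: drop X → no win
col 6: drop X → no win

Answer: none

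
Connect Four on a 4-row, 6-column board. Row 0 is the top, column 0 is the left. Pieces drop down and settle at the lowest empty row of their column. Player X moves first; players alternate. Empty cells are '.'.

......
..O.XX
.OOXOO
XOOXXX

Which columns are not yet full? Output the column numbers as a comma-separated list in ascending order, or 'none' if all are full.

Answer: 0,1,2,3,4,5

Derivation:
col 0: top cell = '.' → open
col 1: top cell = '.' → open
col 2: top cell = '.' → open
col 3: top cell = '.' → open
col 4: top cell = '.' → open
col 5: top cell = '.' → open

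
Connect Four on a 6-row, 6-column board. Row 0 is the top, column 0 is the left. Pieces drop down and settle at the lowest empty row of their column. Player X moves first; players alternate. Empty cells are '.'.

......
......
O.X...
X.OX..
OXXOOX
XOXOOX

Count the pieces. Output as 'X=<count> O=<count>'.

X=9 O=8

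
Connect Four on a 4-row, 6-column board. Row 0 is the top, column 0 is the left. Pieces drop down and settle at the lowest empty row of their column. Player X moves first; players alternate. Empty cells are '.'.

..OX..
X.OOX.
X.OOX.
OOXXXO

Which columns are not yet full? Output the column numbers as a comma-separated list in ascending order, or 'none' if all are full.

col 0: top cell = '.' → open
col 1: top cell = '.' → open
col 2: top cell = 'O' → FULL
col 3: top cell = 'X' → FULL
col 4: top cell = '.' → open
col 5: top cell = '.' → open

Answer: 0,1,4,5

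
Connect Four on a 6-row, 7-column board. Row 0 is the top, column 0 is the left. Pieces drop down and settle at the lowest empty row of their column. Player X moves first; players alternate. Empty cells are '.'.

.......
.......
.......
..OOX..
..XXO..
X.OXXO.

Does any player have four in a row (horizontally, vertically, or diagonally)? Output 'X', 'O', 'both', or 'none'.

none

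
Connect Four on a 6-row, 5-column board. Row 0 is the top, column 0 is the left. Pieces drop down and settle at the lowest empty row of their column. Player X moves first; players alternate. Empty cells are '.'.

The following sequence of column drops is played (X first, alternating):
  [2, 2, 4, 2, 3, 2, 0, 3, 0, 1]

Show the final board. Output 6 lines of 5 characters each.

Answer: .....
.....
..O..
..O..
X.OO.
XOXXX

Derivation:
Move 1: X drops in col 2, lands at row 5
Move 2: O drops in col 2, lands at row 4
Move 3: X drops in col 4, lands at row 5
Move 4: O drops in col 2, lands at row 3
Move 5: X drops in col 3, lands at row 5
Move 6: O drops in col 2, lands at row 2
Move 7: X drops in col 0, lands at row 5
Move 8: O drops in col 3, lands at row 4
Move 9: X drops in col 0, lands at row 4
Move 10: O drops in col 1, lands at row 5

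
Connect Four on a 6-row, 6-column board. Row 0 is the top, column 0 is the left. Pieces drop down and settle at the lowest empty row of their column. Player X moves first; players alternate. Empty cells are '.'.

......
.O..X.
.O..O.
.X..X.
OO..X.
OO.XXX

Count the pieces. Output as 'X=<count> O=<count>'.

X=7 O=7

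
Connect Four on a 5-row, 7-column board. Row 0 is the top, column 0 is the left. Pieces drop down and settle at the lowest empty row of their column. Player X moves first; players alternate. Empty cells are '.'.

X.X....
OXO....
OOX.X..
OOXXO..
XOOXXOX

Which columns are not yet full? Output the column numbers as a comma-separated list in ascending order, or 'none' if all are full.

Answer: 1,3,4,5,6

Derivation:
col 0: top cell = 'X' → FULL
col 1: top cell = '.' → open
col 2: top cell = 'X' → FULL
col 3: top cell = '.' → open
col 4: top cell = '.' → open
col 5: top cell = '.' → open
col 6: top cell = '.' → open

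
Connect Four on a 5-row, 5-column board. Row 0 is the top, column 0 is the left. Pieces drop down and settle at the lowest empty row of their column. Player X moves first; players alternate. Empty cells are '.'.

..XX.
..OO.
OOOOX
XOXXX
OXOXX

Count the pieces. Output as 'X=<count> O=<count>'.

X=10 O=9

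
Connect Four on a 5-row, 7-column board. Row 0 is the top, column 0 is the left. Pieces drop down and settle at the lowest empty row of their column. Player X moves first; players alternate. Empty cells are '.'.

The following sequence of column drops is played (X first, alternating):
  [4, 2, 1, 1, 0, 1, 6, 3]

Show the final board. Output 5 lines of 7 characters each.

Move 1: X drops in col 4, lands at row 4
Move 2: O drops in col 2, lands at row 4
Move 3: X drops in col 1, lands at row 4
Move 4: O drops in col 1, lands at row 3
Move 5: X drops in col 0, lands at row 4
Move 6: O drops in col 1, lands at row 2
Move 7: X drops in col 6, lands at row 4
Move 8: O drops in col 3, lands at row 4

Answer: .......
.......
.O.....
.O.....
XXOOX.X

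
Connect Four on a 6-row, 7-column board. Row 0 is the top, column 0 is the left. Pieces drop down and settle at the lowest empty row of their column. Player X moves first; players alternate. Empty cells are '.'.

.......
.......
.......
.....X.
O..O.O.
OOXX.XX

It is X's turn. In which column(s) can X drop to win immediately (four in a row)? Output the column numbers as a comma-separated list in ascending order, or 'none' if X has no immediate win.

col 0: drop X → no win
col 1: drop X → no win
col 2: drop X → no win
col 3: drop X → no win
col 4: drop X → WIN!
col 5: drop X → no win
col 6: drop X → no win

Answer: 4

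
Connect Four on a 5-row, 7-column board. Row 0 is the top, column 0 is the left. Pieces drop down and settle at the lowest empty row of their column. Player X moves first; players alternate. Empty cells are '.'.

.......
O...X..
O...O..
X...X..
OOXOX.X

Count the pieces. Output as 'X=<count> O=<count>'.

X=6 O=6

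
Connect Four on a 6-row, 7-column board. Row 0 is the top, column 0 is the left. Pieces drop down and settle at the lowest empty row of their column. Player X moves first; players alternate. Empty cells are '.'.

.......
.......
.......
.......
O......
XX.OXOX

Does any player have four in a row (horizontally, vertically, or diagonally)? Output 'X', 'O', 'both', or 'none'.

none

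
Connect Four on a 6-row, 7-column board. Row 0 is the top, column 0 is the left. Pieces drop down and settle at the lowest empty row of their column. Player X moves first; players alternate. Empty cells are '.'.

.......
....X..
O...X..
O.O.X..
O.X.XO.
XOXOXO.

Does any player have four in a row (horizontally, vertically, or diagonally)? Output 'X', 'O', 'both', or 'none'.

X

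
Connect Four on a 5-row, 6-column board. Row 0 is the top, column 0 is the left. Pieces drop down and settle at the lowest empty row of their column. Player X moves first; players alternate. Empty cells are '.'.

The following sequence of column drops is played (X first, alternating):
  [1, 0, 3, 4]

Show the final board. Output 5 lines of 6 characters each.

Move 1: X drops in col 1, lands at row 4
Move 2: O drops in col 0, lands at row 4
Move 3: X drops in col 3, lands at row 4
Move 4: O drops in col 4, lands at row 4

Answer: ......
......
......
......
OX.XO.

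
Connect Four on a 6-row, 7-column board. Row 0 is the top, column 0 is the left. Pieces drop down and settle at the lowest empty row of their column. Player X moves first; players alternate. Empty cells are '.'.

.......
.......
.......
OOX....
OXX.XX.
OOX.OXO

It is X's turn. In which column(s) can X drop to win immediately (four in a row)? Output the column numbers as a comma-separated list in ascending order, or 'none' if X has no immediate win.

col 0: drop X → no win
col 1: drop X → no win
col 2: drop X → WIN!
col 3: drop X → no win
col 4: drop X → no win
col 5: drop X → no win
col 6: drop X → no win

Answer: 2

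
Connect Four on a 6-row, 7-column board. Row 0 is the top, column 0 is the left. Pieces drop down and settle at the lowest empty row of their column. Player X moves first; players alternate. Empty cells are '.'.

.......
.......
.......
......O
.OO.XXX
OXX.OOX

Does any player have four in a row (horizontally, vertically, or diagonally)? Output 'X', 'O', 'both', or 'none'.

none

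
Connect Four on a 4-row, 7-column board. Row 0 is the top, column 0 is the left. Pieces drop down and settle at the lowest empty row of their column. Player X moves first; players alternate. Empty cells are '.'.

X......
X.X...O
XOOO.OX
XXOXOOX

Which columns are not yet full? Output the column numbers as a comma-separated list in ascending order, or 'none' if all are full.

col 0: top cell = 'X' → FULL
col 1: top cell = '.' → open
col 2: top cell = '.' → open
col 3: top cell = '.' → open
col 4: top cell = '.' → open
col 5: top cell = '.' → open
col 6: top cell = '.' → open

Answer: 1,2,3,4,5,6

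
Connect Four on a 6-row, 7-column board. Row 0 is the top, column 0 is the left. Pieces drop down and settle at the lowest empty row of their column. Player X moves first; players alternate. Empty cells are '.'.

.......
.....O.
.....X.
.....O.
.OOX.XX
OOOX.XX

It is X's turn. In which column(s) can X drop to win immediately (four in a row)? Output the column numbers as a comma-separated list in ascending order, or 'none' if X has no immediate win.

col 0: drop X → no win
col 1: drop X → no win
col 2: drop X → no win
col 3: drop X → no win
col 4: drop X → WIN!
col 5: drop X → no win
col 6: drop X → no win

Answer: 4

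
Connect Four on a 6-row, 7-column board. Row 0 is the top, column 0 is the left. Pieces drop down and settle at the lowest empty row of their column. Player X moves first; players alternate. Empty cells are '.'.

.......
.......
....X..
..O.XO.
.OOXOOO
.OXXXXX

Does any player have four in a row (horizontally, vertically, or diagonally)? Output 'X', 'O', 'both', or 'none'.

X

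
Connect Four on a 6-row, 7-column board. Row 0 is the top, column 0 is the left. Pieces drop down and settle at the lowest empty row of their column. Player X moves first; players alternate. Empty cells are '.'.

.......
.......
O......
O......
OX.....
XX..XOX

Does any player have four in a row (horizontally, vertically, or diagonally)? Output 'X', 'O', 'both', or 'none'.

none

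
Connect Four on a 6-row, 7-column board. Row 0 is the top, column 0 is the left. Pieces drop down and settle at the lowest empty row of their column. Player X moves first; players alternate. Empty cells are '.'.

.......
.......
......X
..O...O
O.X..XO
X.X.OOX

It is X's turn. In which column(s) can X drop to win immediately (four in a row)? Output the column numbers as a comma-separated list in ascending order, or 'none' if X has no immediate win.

Answer: none

Derivation:
col 0: drop X → no win
col 1: drop X → no win
col 2: drop X → no win
col 3: drop X → no win
col 4: drop X → no win
col 5: drop X → no win
col 6: drop X → no win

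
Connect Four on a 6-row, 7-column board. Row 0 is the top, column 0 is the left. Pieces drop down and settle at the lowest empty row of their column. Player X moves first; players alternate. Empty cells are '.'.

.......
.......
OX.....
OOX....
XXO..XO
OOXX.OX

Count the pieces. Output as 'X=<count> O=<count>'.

X=8 O=8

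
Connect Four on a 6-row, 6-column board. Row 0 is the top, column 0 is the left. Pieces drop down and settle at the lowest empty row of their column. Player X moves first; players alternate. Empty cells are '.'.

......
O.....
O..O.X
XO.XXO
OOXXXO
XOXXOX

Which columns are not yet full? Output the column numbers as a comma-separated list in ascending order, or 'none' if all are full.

col 0: top cell = '.' → open
col 1: top cell = '.' → open
col 2: top cell = '.' → open
col 3: top cell = '.' → open
col 4: top cell = '.' → open
col 5: top cell = '.' → open

Answer: 0,1,2,3,4,5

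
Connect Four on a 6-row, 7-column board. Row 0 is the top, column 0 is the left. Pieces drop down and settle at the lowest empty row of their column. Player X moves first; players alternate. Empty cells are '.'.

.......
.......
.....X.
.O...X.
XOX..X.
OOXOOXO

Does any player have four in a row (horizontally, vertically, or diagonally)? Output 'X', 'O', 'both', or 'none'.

X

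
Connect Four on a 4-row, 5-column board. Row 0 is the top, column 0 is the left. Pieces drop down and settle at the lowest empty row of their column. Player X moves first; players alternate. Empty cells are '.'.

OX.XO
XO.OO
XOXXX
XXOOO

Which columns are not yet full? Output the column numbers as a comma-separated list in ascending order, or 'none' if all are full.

col 0: top cell = 'O' → FULL
col 1: top cell = 'X' → FULL
col 2: top cell = '.' → open
col 3: top cell = 'X' → FULL
col 4: top cell = 'O' → FULL

Answer: 2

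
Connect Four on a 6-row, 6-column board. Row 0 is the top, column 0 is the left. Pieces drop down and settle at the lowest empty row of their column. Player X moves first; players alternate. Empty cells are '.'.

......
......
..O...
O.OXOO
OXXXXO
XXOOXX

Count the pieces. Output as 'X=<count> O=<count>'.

X=9 O=9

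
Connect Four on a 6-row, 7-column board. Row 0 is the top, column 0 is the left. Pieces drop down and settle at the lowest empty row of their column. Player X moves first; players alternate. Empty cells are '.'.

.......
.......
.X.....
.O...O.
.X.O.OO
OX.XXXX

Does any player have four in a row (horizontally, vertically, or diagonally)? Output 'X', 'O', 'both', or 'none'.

X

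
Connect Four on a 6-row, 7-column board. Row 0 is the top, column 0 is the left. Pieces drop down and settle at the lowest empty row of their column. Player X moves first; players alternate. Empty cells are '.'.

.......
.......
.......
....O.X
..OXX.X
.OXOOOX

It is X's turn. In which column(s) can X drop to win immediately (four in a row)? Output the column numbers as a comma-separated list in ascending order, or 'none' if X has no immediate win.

Answer: 5,6

Derivation:
col 0: drop X → no win
col 1: drop X → no win
col 2: drop X → no win
col 3: drop X → no win
col 4: drop X → no win
col 5: drop X → WIN!
col 6: drop X → WIN!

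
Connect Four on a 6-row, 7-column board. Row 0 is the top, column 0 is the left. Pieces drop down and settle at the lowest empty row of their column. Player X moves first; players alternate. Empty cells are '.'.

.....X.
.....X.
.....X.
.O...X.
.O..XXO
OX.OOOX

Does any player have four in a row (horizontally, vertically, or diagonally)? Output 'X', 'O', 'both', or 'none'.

X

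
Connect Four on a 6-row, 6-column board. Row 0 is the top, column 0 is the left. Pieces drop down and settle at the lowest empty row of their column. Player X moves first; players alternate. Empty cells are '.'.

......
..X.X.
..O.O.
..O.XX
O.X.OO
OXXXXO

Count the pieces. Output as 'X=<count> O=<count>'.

X=9 O=8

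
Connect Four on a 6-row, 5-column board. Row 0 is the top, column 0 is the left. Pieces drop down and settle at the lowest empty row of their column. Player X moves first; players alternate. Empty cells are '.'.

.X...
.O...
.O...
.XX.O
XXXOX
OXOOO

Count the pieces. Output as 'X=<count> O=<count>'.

X=8 O=8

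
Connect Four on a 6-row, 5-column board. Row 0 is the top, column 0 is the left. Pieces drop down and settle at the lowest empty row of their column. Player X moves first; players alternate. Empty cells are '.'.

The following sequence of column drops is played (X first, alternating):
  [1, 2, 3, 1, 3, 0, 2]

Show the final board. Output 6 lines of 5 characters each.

Answer: .....
.....
.....
.....
.OXX.
OXOX.

Derivation:
Move 1: X drops in col 1, lands at row 5
Move 2: O drops in col 2, lands at row 5
Move 3: X drops in col 3, lands at row 5
Move 4: O drops in col 1, lands at row 4
Move 5: X drops in col 3, lands at row 4
Move 6: O drops in col 0, lands at row 5
Move 7: X drops in col 2, lands at row 4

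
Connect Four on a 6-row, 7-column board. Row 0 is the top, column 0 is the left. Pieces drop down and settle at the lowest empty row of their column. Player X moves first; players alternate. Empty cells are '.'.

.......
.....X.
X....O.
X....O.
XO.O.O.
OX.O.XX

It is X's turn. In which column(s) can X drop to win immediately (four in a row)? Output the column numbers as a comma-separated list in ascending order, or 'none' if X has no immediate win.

col 0: drop X → WIN!
col 1: drop X → no win
col 2: drop X → no win
col 3: drop X → no win
col 4: drop X → no win
col 5: drop X → no win
col 6: drop X → no win

Answer: 0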